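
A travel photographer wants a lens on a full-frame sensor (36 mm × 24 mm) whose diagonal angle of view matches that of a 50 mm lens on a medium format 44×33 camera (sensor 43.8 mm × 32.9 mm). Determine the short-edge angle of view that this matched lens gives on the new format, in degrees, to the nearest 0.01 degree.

33.80°

Sensor diagonal = √(43.8² + 32.9²) = √3000.8500 ≈ 54.7800 mm.
Sensor diagonal = √(36² + 24²) = √1872.0000 ≈ 43.2666 mm.
Equal diagonal AOV ⇒ f₂ = f₁ · 43.2666/54.7800 = 50 × 0.78982 ≈ 39.4912 mm.
Short-edge AOV on the new format = 2·arctan(24 / (2 × 39.4912)) = 2·arctan(0.30386) ≈ 33.8044°.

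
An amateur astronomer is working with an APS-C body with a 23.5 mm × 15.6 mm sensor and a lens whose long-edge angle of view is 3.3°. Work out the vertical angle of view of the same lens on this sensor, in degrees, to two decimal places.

2.19°

From the long-edge AOV: f = 23.5 / (2·tan(1.65°)) = 23.5 / 0.05761 ≈ 407.9026 mm.
Vertical AOV = 2·arctan(15.6 / (2 × 407.9026)) = 2·arctan(0.01912) ≈ 2.1910°.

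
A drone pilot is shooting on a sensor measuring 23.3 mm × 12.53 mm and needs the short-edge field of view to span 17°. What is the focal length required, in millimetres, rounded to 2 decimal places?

41.92 mm

From α = 2·arctan(h/2f) we get f = h / (2·tan(α/2)).
With h = 12.53 mm and α/2 = 8.5°, tan(α/2) ≈ 0.14945, so f ≈ 12.53 / 0.29890 ≈ 41.9201 mm.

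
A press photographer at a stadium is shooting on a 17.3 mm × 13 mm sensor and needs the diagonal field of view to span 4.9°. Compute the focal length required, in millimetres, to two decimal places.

252.88 mm

Sensor diagonal = √(17.3² + 13²) = √468.2900 ≈ 21.6400 mm.
From α = 2·arctan(d/2f) we get f = d / (2·tan(α/2)).
With d = 21.6400 mm and α/2 = 2.45°, tan(α/2) ≈ 0.04279, so f ≈ 21.6400 / 0.08557 ≈ 252.8827 mm.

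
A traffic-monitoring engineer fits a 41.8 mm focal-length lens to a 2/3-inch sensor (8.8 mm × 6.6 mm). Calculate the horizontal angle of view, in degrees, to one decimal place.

12.0°

Angle of view α = 2·arctan(w/2f) with w = 8.8 mm and f = 41.8 mm.
w/2f = 0.10526; arctan(0.10526) ≈ 6.0090°, so α ≈ 12.0180°.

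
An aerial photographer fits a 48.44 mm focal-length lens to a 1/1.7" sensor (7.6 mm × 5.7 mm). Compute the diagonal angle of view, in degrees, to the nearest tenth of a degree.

11.2°

Sensor diagonal = √(7.6² + 5.7²) = √90.2500 ≈ 9.5000 mm.
Angle of view α = 2·arctan(d/2f) with d = 9.5000 mm and f = 48.44 mm.
d/2f = 0.09806; arctan(0.09806) ≈ 5.6005°, so α ≈ 11.2010°.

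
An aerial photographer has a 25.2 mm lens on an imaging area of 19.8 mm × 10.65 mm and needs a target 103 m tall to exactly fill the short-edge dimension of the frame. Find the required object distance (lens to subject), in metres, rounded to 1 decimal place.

243.7 m

W: 103 m = 103000 mm.
Magnification m = h/W = dᵢ/dₒ; combined with 1/f = 1/dₒ + 1/dᵢ this gives dₒ = f·(1 + W/h).
dₒ = 25.2 mm × (1 + 103000/10.65) = 25.2 × 9672.3615 ≈ 243743.510 mm = 243.744 m.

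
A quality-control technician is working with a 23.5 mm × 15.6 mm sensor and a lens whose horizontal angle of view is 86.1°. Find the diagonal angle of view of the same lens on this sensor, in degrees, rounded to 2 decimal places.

96.54°

From the horizontal AOV: f = 23.5 / (2·tan(43.05°)) = 23.5 / 1.86830 ≈ 12.5783 mm.
Sensor diagonal = √(23.5² + 15.6²) = √795.6100 ≈ 28.2066 mm.
Diagonal AOV = 2·arctan(28.2066 / (2 × 12.5783)) = 2·arctan(1.12124) ≈ 96.5423°.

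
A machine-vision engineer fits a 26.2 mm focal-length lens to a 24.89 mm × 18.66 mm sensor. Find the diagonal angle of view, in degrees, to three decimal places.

Sensor diagonal = √(24.89² + 18.66²) = √967.7077 ≈ 31.1080 mm.
Angle of view α = 2·arctan(d/2f) with d = 31.1080 mm and f = 26.2 mm.
d/2f = 0.59366; arctan(0.59366) ≈ 30.6961°, so α ≈ 61.3922°.

61.392°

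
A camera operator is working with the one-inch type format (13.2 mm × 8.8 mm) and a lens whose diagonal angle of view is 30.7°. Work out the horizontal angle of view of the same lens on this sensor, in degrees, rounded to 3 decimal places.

Sensor diagonal = √(13.2² + 8.8²) = √251.6800 ≈ 15.8644 mm.
From the diagonal AOV: f = 15.8644 / (2·tan(15.35°)) = 15.8644 / 0.54901 ≈ 28.8962 mm.
Horizontal AOV = 2·arctan(13.2 / (2 × 28.8962)) = 2·arctan(0.22840) ≈ 25.7318°.

25.732°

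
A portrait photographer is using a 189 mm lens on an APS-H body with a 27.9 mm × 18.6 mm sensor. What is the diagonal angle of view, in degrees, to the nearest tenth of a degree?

Sensor diagonal = √(27.9² + 18.6²) = √1124.3700 ≈ 33.5316 mm.
Angle of view α = 2·arctan(d/2f) with d = 33.5316 mm and f = 189 mm.
d/2f = 0.08871; arctan(0.08871) ≈ 5.0693°, so α ≈ 10.1387°.

10.1°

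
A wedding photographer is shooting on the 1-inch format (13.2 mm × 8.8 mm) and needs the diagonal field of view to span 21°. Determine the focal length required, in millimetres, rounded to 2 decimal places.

42.80 mm

Sensor diagonal = √(13.2² + 8.8²) = √251.6800 ≈ 15.8644 mm.
From α = 2·arctan(d/2f) we get f = d / (2·tan(α/2)).
With d = 15.8644 mm and α/2 = 10.5°, tan(α/2) ≈ 0.18534, so f ≈ 15.8644 / 0.37068 ≈ 42.7984 mm.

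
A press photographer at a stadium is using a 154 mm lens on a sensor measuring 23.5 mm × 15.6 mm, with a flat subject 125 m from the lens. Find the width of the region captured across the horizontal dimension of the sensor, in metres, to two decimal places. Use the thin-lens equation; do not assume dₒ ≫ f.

19.05 m

dₒ: 125 m = 125000 mm.
Similar triangles through the lens centre give W/dₒ = w/dᵢ; with 1/f = 1/dₒ + 1/dᵢ this gives W = w·(dₒ − f)/f.
W = 23.5 mm × (125000 − 154) / 154 = 23.5 × 810.6883 ≈ 19051.175 mm = 19.0512 m.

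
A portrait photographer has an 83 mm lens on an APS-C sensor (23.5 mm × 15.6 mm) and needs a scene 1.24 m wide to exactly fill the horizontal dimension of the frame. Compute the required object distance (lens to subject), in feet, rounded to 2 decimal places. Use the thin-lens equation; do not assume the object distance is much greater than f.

W: 1.24 m = 1240 mm.
Magnification m = w/W = dᵢ/dₒ; combined with 1/f = 1/dₒ + 1/dᵢ this gives dₒ = f·(1 + W/w).
dₒ = 83 mm × (1 + 1240/23.5) = 83 × 53.7660 ≈ 4462.574 mm = 4462.574/304.8 ft = 14.641 ft.

14.64 ft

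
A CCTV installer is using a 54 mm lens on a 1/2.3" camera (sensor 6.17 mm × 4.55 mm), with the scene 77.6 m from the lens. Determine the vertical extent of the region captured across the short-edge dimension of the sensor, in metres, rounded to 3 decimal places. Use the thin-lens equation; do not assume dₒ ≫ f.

6.534 m

dₒ: 77.6 m = 77600 mm.
Similar triangles through the lens centre give W/dₒ = h/dᵢ; with 1/f = 1/dₒ + 1/dᵢ this gives W = h·(dₒ − f)/f.
W = 4.55 mm × (77600 − 54) / 54 = 4.55 × 1436.0370 ≈ 6533.969 mm = 6.53397 m.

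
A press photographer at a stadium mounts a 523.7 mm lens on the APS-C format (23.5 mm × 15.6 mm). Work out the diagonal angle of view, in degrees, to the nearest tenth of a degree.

3.1°

Sensor diagonal = √(23.5² + 15.6²) = √795.6100 ≈ 28.2066 mm.
Angle of view α = 2·arctan(d/2f) with d = 28.2066 mm and f = 523.7 mm.
d/2f = 0.02693; arctan(0.02693) ≈ 1.5426°, so α ≈ 3.0852°.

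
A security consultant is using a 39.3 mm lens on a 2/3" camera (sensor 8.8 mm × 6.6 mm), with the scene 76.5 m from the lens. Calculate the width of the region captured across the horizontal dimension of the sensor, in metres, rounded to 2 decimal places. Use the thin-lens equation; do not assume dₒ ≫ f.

dₒ: 76.5 m = 76500 mm.
Similar triangles through the lens centre give W/dₒ = w/dᵢ; with 1/f = 1/dₒ + 1/dᵢ this gives W = w·(dₒ − f)/f.
W = 8.8 mm × (76500 − 39.3) / 39.3 = 8.8 × 1945.5649 ≈ 17120.971 mm = 17.121 m.

17.12 m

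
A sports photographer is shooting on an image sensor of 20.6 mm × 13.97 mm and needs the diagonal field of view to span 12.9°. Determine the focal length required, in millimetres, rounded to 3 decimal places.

Sensor diagonal = √(20.6² + 13.97²) = √619.5209 ≈ 24.8902 mm.
From α = 2·arctan(d/2f) we get f = d / (2·tan(α/2)).
With d = 24.8902 mm and α/2 = 6.45°, tan(α/2) ≈ 0.11305, so f ≈ 24.8902 / 0.22610 ≈ 110.0832 mm.

110.083 mm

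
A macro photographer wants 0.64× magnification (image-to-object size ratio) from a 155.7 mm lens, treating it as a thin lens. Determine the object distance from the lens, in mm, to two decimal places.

398.98 mm

With m = dᵢ/dₒ and 1/f = 1/dₒ + 1/dᵢ, substituting dᵢ = m·dₒ gives 1/f = (1 + 1/m)/dₒ, hence dₒ = f·(1 + 1/m).
dₒ = 155.7 × (1 + 1/0.64) = 155.7 × 2.56250 ≈ 398.981 mm.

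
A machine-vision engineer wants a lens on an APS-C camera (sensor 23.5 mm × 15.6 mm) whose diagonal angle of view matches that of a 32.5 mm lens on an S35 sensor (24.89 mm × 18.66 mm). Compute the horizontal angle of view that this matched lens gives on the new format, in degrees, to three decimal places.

43.477°

Sensor diagonal = √(24.89² + 18.66²) = √967.7077 ≈ 31.1080 mm.
Sensor diagonal = √(23.5² + 15.6²) = √795.6100 ≈ 28.2066 mm.
Equal diagonal AOV ⇒ f₂ = f₁ · 28.2066/31.1080 = 32.5 × 0.90673 ≈ 29.4687 mm.
Horizontal AOV on the new format = 2·arctan(23.5 / (2 × 29.4687)) = 2·arctan(0.39873) ≈ 43.4771°.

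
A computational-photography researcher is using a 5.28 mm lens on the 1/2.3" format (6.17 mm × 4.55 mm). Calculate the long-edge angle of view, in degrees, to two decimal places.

Angle of view α = 2·arctan(w/2f) with w = 6.17 mm and f = 5.28 mm.
w/2f = 0.58428; arctan(0.58428) ≈ 30.2969°, so α ≈ 60.5938°.

60.59°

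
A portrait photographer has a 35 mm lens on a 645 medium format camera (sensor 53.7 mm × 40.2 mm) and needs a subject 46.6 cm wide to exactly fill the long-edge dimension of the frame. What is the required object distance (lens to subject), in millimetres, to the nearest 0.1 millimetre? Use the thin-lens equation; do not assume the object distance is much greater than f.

W: 46.6 cm = 466 mm.
Magnification m = w/W = dᵢ/dₒ; combined with 1/f = 1/dₒ + 1/dᵢ this gives dₒ = f·(1 + W/w).
dₒ = 35 mm × (1 + 466/53.7) = 35 × 9.6778 ≈ 338.724 mm.

338.7 mm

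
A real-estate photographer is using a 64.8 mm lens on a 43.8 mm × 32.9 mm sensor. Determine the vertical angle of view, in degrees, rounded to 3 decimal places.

Angle of view α = 2·arctan(h/2f) with h = 32.9 mm and f = 64.8 mm.
h/2f = 0.25386; arctan(0.25386) ≈ 14.2441°, so α ≈ 28.4882°.

28.488°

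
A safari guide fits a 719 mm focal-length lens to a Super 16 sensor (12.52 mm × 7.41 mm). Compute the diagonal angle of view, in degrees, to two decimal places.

1.16°

Sensor diagonal = √(12.52² + 7.41²) = √211.6585 ≈ 14.5485 mm.
Angle of view α = 2·arctan(d/2f) with d = 14.5485 mm and f = 719 mm.
d/2f = 0.01012; arctan(0.01012) ≈ 0.5797°, so α ≈ 1.1593°.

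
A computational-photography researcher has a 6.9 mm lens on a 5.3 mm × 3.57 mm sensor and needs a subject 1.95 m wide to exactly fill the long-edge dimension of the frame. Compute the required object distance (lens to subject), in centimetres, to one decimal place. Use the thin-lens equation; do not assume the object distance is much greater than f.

254.6 cm

W: 1.95 m = 1950 mm.
Magnification m = w/W = dᵢ/dₒ; combined with 1/f = 1/dₒ + 1/dᵢ this gives dₒ = f·(1 + W/w).
dₒ = 6.9 mm × (1 + 1950/5.3) = 6.9 × 368.9245 ≈ 2545.579 mm = 254.558 cm.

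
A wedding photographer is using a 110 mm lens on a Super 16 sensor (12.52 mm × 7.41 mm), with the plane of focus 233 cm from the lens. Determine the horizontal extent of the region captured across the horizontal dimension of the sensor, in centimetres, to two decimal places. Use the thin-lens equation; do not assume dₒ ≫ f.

25.27 cm

dₒ: 233 cm = 2330 mm.
Similar triangles through the lens centre give W/dₒ = w/dᵢ; with 1/f = 1/dₒ + 1/dᵢ this gives W = w·(dₒ − f)/f.
W = 12.52 mm × (2330 − 110) / 110 = 12.52 × 20.1818 ≈ 252.676 mm = 25.2676 cm.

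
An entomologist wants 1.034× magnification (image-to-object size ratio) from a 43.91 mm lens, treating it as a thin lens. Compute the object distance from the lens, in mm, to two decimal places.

86.38 mm

With m = dᵢ/dₒ and 1/f = 1/dₒ + 1/dᵢ, substituting dᵢ = m·dₒ gives 1/f = (1 + 1/m)/dₒ, hence dₒ = f·(1 + 1/m).
dₒ = 43.91 × (1 + 1/1.034) = 43.91 × 1.96712 ≈ 86.376 mm.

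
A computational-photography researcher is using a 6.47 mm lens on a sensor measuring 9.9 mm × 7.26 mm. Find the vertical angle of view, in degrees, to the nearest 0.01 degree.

Angle of view α = 2·arctan(h/2f) with h = 7.26 mm and f = 6.47 mm.
h/2f = 0.56105; arctan(0.56105) ≈ 29.2946°, so α ≈ 58.5893°.

58.59°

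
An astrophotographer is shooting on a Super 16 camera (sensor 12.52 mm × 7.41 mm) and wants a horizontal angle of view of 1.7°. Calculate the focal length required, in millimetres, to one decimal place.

421.9 mm

From α = 2·arctan(w/2f) we get f = w / (2·tan(α/2)).
With w = 12.52 mm and α/2 = 0.85°, tan(α/2) ≈ 0.01484, so f ≈ 12.52 / 0.02967 ≈ 421.9356 mm.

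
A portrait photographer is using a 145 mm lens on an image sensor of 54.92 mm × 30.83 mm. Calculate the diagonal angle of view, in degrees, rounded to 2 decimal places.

24.51°

Sensor diagonal = √(54.92² + 30.83²) = √3966.6953 ≈ 62.9817 mm.
Angle of view α = 2·arctan(d/2f) with d = 62.9817 mm and f = 145 mm.
d/2f = 0.21718; arctan(0.21718) ≈ 12.2531°, so α ≈ 24.5062°.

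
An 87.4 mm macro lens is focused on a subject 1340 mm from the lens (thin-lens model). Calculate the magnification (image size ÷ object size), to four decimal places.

0.0698×

Thin lens: 1/f = 1/dₒ + 1/dᵢ → 1/dᵢ = 1/87.4 − 1/1340 = 0.0106954 mm⁻¹, so dᵢ ≈ 93.4983 mm.
Magnification m = dᵢ/dₒ = 93.4983/1340 ≈ 0.06977.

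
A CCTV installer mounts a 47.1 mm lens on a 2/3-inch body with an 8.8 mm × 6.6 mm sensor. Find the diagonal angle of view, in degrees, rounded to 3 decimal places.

13.321°

Sensor diagonal = √(8.8² + 6.6²) = √121.0000 ≈ 11.0000 mm.
Angle of view α = 2·arctan(d/2f) with d = 11.0000 mm and f = 47.1 mm.
d/2f = 0.11677; arctan(0.11677) ≈ 6.6604°, so α ≈ 13.3209°.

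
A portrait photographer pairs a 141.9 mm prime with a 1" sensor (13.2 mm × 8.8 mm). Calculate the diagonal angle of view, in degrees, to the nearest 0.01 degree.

Sensor diagonal = √(13.2² + 8.8²) = √251.6800 ≈ 15.8644 mm.
Angle of view α = 2·arctan(d/2f) with d = 15.8644 mm and f = 141.9 mm.
d/2f = 0.05590; arctan(0.05590) ≈ 3.1995°, so α ≈ 6.3990°.

6.40°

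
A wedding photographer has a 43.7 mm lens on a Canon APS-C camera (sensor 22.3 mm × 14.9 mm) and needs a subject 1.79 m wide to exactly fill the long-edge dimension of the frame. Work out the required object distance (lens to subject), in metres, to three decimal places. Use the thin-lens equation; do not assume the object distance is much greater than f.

W: 1.79 m = 1790 mm.
Magnification m = w/W = dᵢ/dₒ; combined with 1/f = 1/dₒ + 1/dᵢ this gives dₒ = f·(1 + W/w).
dₒ = 43.7 mm × (1 + 1790/22.3) = 43.7 × 81.2691 ≈ 3551.458 mm = 3.55146 m.

3.551 m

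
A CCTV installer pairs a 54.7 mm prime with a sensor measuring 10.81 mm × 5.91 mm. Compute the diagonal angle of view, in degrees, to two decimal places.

Sensor diagonal = √(10.81² + 5.91²) = √151.7842 ≈ 12.3201 mm.
Angle of view α = 2·arctan(d/2f) with d = 12.3201 mm and f = 54.7 mm.
d/2f = 0.11261; arctan(0.11261) ≈ 6.4253°, so α ≈ 12.8506°.

12.85°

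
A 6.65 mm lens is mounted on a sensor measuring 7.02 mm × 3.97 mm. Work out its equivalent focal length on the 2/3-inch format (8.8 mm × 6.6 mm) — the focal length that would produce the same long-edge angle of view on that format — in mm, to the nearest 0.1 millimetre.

Equal angle of view means equal width/f ratio, so f₂ = f₁ · (width₂/width₁) = 6.65 × 8.8/7.02.
f₂ = 6.65 × 1.25356 ≈ 8.336 mm.

8.3 mm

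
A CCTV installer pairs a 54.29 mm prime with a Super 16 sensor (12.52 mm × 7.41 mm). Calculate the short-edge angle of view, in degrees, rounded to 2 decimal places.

Angle of view α = 2·arctan(h/2f) with h = 7.41 mm and f = 54.29 mm.
h/2f = 0.06824; arctan(0.06824) ≈ 3.9041°, so α ≈ 7.8081°.

7.81°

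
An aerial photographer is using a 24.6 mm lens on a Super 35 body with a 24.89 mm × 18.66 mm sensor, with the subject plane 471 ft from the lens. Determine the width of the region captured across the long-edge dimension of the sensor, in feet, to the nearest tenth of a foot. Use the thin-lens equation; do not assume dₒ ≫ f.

476.5 ft

dₒ: 471 ft × 304.8 mm/ft = 143560.80 mm.
Similar triangles through the lens centre give W/dₒ = w/dᵢ; with 1/f = 1/dₒ + 1/dᵢ this gives W = w·(dₒ − f)/f.
W = 24.89 mm × (143561 − 24.6) / 24.6 = 24.89 × 5834.8047 ≈ 145228.289 mm = 145228.289/304.8 ft = 476.471 ft.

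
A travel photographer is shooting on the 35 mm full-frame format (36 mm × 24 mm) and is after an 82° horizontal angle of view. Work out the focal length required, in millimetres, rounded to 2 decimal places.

20.71 mm

From α = 2·arctan(w/2f) we get f = w / (2·tan(α/2)).
With w = 36 mm and α/2 = 41°, tan(α/2) ≈ 0.86929, so f ≈ 36 / 1.73857 ≈ 20.7066 mm.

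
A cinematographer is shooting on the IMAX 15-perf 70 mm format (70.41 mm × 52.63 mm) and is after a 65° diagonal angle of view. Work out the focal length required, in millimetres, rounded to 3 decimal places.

Sensor diagonal = √(70.41² + 52.63²) = √7727.4850 ≈ 87.9061 mm.
From α = 2·arctan(d/2f) we get f = d / (2·tan(α/2)).
With d = 87.9061 mm and α/2 = 32.5°, tan(α/2) ≈ 0.63707, so f ≈ 87.9061 / 1.27414 ≈ 68.9925 mm.

68.992 mm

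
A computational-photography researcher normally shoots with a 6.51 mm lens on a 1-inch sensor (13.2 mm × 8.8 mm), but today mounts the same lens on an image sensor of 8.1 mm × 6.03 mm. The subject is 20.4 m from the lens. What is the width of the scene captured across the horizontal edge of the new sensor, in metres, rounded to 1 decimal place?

The focal length stays 6.51 mm; the relevant sensor dimension is now w = 8.1 mm. Object distance dₒ = 20.4 m = 20400 mm.
Thin-lens field width W = w·(dₒ − f)/f = 8.1 × (20400 − 6.51)/6.51 ≈ 25374.388 mm = 25.3744 m.

25.4 m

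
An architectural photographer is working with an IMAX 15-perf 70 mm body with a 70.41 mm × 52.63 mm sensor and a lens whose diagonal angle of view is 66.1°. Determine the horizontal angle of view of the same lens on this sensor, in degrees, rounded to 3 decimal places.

Sensor diagonal = √(70.41² + 52.63²) = √7727.4850 ≈ 87.9061 mm.
From the diagonal AOV: f = 87.9061 / (2·tan(33.05°)) = 87.9061 / 1.30130 ≈ 67.5526 mm.
Horizontal AOV = 2·arctan(70.41 / (2 × 67.5526)) = 2·arctan(0.52115) ≈ 55.0525°.

55.052°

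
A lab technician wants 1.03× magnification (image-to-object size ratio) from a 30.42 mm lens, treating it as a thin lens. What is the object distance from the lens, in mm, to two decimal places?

59.95 mm

With m = dᵢ/dₒ and 1/f = 1/dₒ + 1/dᵢ, substituting dᵢ = m·dₒ gives 1/f = (1 + 1/m)/dₒ, hence dₒ = f·(1 + 1/m).
dₒ = 30.42 × (1 + 1/1.03) = 30.42 × 1.97087 ≈ 59.954 mm.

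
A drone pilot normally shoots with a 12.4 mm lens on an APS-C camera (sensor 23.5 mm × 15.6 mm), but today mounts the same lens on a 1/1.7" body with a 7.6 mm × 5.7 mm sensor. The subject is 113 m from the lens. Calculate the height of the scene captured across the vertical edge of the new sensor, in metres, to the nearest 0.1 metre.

51.9 m

The focal length stays 12.4 mm; the relevant sensor dimension is now h = 5.7 mm. Object distance dₒ = 113 m = 113000 mm.
Thin-lens field height W = h·(dₒ − f)/f = 5.7 × (113000 − 12.4)/12.4 ≈ 51937.848 mm = 51.9378 m.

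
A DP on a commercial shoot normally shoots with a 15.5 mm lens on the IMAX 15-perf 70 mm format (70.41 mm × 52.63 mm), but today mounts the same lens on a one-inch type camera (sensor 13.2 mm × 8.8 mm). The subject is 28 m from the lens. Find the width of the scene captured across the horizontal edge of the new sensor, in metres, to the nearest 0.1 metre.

23.8 m

The focal length stays 15.5 mm; the relevant sensor dimension is now w = 13.2 mm. Object distance dₒ = 28 m = 28000 mm.
Thin-lens field width W = w·(dₒ − f)/f = 13.2 × (28000 − 15.5)/15.5 ≈ 23831.961 mm = 23.832 m.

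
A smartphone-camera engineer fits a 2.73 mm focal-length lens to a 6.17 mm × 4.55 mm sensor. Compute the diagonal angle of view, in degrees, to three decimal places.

109.082°

Sensor diagonal = √(6.17² + 4.55²) = √58.7714 ≈ 7.6663 mm.
Angle of view α = 2·arctan(d/2f) with d = 7.6663 mm and f = 2.73 mm.
d/2f = 1.40408; arctan(1.40408) ≈ 54.5411°, so α ≈ 109.0821°.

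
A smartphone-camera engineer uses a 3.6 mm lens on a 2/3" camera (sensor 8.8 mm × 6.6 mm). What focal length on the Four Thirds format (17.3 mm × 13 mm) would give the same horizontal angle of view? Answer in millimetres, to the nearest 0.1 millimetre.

Equal angle of view means equal width/f ratio, so f₂ = f₁ · (width₂/width₁) = 3.6 × 17.3/8.8.
f₂ = 3.6 × 1.96591 ≈ 7.077 mm.

7.1 mm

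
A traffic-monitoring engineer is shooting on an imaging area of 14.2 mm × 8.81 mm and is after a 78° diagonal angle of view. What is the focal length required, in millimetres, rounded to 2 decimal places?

Sensor diagonal = √(14.2² + 8.81²) = √279.2561 ≈ 16.7110 mm.
From α = 2·arctan(d/2f) we get f = d / (2·tan(α/2)).
With d = 16.7110 mm and α/2 = 39°, tan(α/2) ≈ 0.80978, so f ≈ 16.7110 / 1.61957 ≈ 10.3182 mm.

10.32 mm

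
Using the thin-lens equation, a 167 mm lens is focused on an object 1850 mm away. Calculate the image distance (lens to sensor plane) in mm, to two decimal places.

183.57 mm

1/dᵢ = 1/f − 1/dₒ = 1/167 − 1/1850 = 0.0054475 mm⁻¹.
dᵢ = 1/0.0054475 ≈ 183.5710 mm.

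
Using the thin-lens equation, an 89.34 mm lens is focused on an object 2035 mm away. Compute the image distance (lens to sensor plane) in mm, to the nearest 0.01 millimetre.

1/dᵢ = 1/f − 1/dₒ = 1/89.34 − 1/2035 = 0.0107018 mm⁻¹.
dᵢ = 1/0.0107018 ≈ 93.4423 mm.

93.44 mm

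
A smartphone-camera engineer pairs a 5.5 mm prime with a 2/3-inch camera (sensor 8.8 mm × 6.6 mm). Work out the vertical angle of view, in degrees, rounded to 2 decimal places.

Angle of view α = 2·arctan(h/2f) with h = 6.6 mm and f = 5.5 mm.
h/2f = 0.60000; arctan(0.60000) ≈ 30.9638°, so α ≈ 61.9275°.

61.93°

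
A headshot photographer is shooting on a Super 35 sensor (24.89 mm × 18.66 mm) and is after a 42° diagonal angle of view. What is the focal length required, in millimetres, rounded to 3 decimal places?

40.520 mm

Sensor diagonal = √(24.89² + 18.66²) = √967.7077 ≈ 31.1080 mm.
From α = 2·arctan(d/2f) we get f = d / (2·tan(α/2)).
With d = 31.1080 mm and α/2 = 21°, tan(α/2) ≈ 0.38386, so f ≈ 31.1080 / 0.76773 ≈ 40.5196 mm.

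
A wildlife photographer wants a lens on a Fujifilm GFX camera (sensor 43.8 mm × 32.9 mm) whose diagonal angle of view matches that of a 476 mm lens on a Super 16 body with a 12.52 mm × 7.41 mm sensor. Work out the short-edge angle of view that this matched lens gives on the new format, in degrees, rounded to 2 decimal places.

Sensor diagonal = √(12.52² + 7.41²) = √211.6585 ≈ 14.5485 mm.
Sensor diagonal = √(43.8² + 32.9²) = √3000.8500 ≈ 54.7800 mm.
Equal diagonal AOV ⇒ f₂ = f₁ · 54.7800/14.5485 = 476 × 3.76534 ≈ 1792.3022 mm.
Short-edge AOV on the new format = 2·arctan(32.9 / (2 × 1792.3022)) = 2·arctan(0.00918) ≈ 1.0517°.

1.05°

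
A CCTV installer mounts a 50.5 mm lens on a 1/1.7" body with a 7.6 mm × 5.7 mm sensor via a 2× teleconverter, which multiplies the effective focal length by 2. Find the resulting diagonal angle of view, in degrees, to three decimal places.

Effective focal length f = 50.5 × 2 = 101 mm.
Sensor diagonal = √(7.6² + 5.7²) = √90.2500 ≈ 9.5000 mm.
α = 2·arctan(9.500 / (2 × 101)) = 2·arctan(0.04703) ≈ 5.3852°.

5.385°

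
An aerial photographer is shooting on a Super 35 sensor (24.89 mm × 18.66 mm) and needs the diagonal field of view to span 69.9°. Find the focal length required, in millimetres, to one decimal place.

Sensor diagonal = √(24.89² + 18.66²) = √967.7077 ≈ 31.1080 mm.
From α = 2·arctan(d/2f) we get f = d / (2·tan(α/2)).
With d = 31.1080 mm and α/2 = 34.95°, tan(α/2) ≈ 0.69891, so f ≈ 31.1080 / 1.39782 ≈ 22.2547 mm.

22.3 mm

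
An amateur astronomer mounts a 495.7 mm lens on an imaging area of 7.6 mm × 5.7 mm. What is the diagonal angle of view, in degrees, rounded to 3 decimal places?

Sensor diagonal = √(7.6² + 5.7²) = √90.2500 ≈ 9.5000 mm.
Angle of view α = 2·arctan(d/2f) with d = 9.5000 mm and f = 495.7 mm.
d/2f = 0.00958; arctan(0.00958) ≈ 0.5490°, so α ≈ 1.0980°.

1.098°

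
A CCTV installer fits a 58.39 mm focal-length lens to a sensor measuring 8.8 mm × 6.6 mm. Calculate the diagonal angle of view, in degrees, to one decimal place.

Sensor diagonal = √(8.8² + 6.6²) = √121.0000 ≈ 11.0000 mm.
Angle of view α = 2·arctan(d/2f) with d = 11.0000 mm and f = 58.39 mm.
d/2f = 0.09419; arctan(0.09419) ≈ 5.3811°, so α ≈ 10.7621°.

10.8°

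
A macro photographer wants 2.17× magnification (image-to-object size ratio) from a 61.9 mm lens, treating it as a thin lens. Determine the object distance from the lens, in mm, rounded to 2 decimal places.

With m = dᵢ/dₒ and 1/f = 1/dₒ + 1/dᵢ, substituting dᵢ = m·dₒ gives 1/f = (1 + 1/m)/dₒ, hence dₒ = f·(1 + 1/m).
dₒ = 61.9 × (1 + 1/2.17) = 61.9 × 1.46083 ≈ 90.425 mm.

90.43 mm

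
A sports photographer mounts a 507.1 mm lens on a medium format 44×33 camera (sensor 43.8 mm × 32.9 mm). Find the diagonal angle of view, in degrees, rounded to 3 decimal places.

6.183°

Sensor diagonal = √(43.8² + 32.9²) = √3000.8500 ≈ 54.7800 mm.
Angle of view α = 2·arctan(d/2f) with d = 54.7800 mm and f = 507.1 mm.
d/2f = 0.05401; arctan(0.05401) ≈ 3.0917°, so α ≈ 6.1834°.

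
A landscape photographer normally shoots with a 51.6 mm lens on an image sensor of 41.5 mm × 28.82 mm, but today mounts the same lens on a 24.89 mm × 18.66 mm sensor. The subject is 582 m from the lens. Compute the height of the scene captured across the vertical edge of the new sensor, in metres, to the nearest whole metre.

210 m

The focal length stays 51.6 mm; the relevant sensor dimension is now h = 18.66 mm. Object distance dₒ = 582 m = 582000 mm.
Thin-lens field height W = h·(dₒ − f)/f = 18.66 × (582000 − 51.6)/51.6 ≈ 210448.782 mm = 210.449 m.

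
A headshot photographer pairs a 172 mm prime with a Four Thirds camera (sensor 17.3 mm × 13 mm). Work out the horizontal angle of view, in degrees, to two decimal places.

5.76°

Angle of view α = 2·arctan(w/2f) with w = 17.3 mm and f = 172 mm.
w/2f = 0.05029; arctan(0.05029) ≈ 2.8790°, so α ≈ 5.7580°.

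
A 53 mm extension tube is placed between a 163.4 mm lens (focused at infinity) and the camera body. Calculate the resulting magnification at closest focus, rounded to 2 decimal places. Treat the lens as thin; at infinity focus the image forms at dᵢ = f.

The tube moves the image plane from f to f + e, so dᵢ = 163.4 + 53 = 216.4 mm. Focus is achieved when 1/f = 1/dₒ + 1/dᵢ, giving dₒ = 1/(1/f − 1/(f+e)).
Magnification m = dᵢ/dₒ = (f+e)·(1/f − 1/(f+e)) = e/f = 53/163.4 ≈ 0.3244.

0.32×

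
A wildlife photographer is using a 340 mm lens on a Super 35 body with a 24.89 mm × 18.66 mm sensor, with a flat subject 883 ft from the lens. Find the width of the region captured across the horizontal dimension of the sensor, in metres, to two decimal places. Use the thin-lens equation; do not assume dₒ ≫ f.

dₒ: 883 ft × 304.8 mm/ft = 269138.39 mm.
Similar triangles through the lens centre give W/dₒ = w/dᵢ; with 1/f = 1/dₒ + 1/dᵢ this gives W = w·(dₒ − f)/f.
W = 24.89 mm × (269138 − 340) / 340 = 24.89 × 790.5835 ≈ 19677.623 mm = 19.6776 m.

19.68 m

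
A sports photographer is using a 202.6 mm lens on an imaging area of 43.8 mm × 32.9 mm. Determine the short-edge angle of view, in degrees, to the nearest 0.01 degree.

9.28°

Angle of view α = 2·arctan(h/2f) with h = 32.9 mm and f = 202.6 mm.
h/2f = 0.08119; arctan(0.08119) ≈ 4.6419°, so α ≈ 9.2838°.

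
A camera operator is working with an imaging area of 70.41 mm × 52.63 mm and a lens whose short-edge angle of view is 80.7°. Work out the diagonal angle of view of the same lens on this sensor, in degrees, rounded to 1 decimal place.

From the short-edge AOV: f = 52.63 / (2·tan(40.35°)) = 52.63 / 1.69913 ≈ 30.9747 mm.
Sensor diagonal = √(70.41² + 52.63²) = √7727.4850 ≈ 87.9061 mm.
Diagonal AOV = 2·arctan(87.9061 / (2 × 30.9747)) = 2·arctan(1.41900) ≈ 109.6535°.

109.7°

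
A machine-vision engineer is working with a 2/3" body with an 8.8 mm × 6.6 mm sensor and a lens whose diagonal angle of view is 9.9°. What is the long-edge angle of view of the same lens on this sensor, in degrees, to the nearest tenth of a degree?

Sensor diagonal = √(8.8² + 6.6²) = √121.0000 ≈ 11.0000 mm.
From the diagonal AOV: f = 11.0000 / (2·tan(4.95°)) = 11.0000 / 0.17322 ≈ 63.5035 mm.
Long-edge AOV = 2·arctan(8.8 / (2 × 63.5035)) = 2·arctan(0.06929) ≈ 7.9271°.

7.9°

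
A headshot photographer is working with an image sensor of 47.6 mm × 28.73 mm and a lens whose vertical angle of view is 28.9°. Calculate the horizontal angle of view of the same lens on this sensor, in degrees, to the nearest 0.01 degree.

From the vertical AOV: f = 28.73 / (2·tan(14.45°)) = 28.73 / 0.51537 ≈ 55.7460 mm.
Horizontal AOV = 2·arctan(47.6 / (2 × 55.7460)) = 2·arctan(0.42694) ≈ 46.2388°.

46.24°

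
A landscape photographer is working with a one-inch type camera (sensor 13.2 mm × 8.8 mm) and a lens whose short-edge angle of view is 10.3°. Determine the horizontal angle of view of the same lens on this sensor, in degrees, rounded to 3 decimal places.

From the short-edge AOV: f = 8.8 / (2·tan(5.15°)) = 8.8 / 0.18025 ≈ 48.8198 mm.
Horizontal AOV = 2·arctan(13.2 / (2 × 48.8198)) = 2·arctan(0.13519) ≈ 15.3984°.

15.398°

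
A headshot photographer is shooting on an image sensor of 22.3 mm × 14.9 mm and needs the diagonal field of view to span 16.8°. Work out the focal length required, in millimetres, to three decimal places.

90.812 mm

Sensor diagonal = √(22.3² + 14.9²) = √719.3000 ≈ 26.8198 mm.
From α = 2·arctan(d/2f) we get f = d / (2·tan(α/2)).
With d = 26.8198 mm and α/2 = 8.4°, tan(α/2) ≈ 0.14767, so f ≈ 26.8198 / 0.29533 ≈ 90.8116 mm.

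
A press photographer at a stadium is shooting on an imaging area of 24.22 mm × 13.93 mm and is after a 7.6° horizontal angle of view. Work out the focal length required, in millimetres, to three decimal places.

182.325 mm

From α = 2·arctan(w/2f) we get f = w / (2·tan(α/2)).
With w = 24.22 mm and α/2 = 3.8°, tan(α/2) ≈ 0.06642, so f ≈ 24.22 / 0.13284 ≈ 182.3248 mm.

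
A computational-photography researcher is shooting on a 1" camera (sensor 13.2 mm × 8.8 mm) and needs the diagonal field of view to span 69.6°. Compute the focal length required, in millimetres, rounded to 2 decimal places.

11.41 mm

Sensor diagonal = √(13.2² + 8.8²) = √251.6800 ≈ 15.8644 mm.
From α = 2·arctan(d/2f) we get f = d / (2·tan(α/2)).
With d = 15.8644 mm and α/2 = 34.8°, tan(α/2) ≈ 0.69502, so f ≈ 15.8644 / 1.39004 ≈ 11.4130 mm.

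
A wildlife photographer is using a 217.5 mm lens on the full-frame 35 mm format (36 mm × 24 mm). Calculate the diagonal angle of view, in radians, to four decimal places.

Sensor diagonal = √(36² + 24²) = √1872.0000 ≈ 43.2666 mm.
Angle of view α = 2·arctan(d/2f) with d = 43.2666 mm and f = 217.5 mm.
d/2f = 0.09946; arctan(0.09946) ≈ 0.0991 rad, so α ≈ 0.1983 rad.

0.1983 rad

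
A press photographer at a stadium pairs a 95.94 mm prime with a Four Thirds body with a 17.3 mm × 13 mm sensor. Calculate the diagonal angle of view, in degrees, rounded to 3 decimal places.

Sensor diagonal = √(17.3² + 13²) = √468.2900 ≈ 21.6400 mm.
Angle of view α = 2·arctan(d/2f) with d = 21.6400 mm and f = 95.94 mm.
d/2f = 0.11278; arctan(0.11278) ≈ 6.4346°, so α ≈ 12.8691°.

12.869°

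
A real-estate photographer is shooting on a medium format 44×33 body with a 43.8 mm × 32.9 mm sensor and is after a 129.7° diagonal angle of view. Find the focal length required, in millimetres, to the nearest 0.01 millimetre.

Sensor diagonal = √(43.8² + 32.9²) = √3000.8500 ≈ 54.7800 mm.
From α = 2·arctan(d/2f) we get f = d / (2·tan(α/2)).
With d = 54.7800 mm and α/2 = 64.85°, tan(α/2) ≈ 2.12993, so f ≈ 54.7800 / 4.25986 ≈ 12.8596 mm.

12.86 mm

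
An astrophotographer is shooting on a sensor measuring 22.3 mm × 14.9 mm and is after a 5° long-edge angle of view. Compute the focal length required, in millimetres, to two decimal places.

255.38 mm

From α = 2·arctan(w/2f) we get f = w / (2·tan(α/2)).
With w = 22.3 mm and α/2 = 2.5°, tan(α/2) ≈ 0.04366, so f ≈ 22.3 / 0.08732 ≈ 255.3770 mm.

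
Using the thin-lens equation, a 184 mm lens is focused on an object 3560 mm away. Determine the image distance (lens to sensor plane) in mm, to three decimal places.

1/dᵢ = 1/f − 1/dₒ = 1/184 − 1/3560 = 0.0051539 mm⁻¹.
dᵢ = 1/0.0051539 ≈ 194.0284 mm.

194.028 mm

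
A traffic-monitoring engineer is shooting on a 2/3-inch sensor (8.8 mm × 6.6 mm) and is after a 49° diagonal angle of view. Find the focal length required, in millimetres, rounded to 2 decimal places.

12.07 mm

Sensor diagonal = √(8.8² + 6.6²) = √121.0000 ≈ 11.0000 mm.
From α = 2·arctan(d/2f) we get f = d / (2·tan(α/2)).
With d = 11.0000 mm and α/2 = 24.5°, tan(α/2) ≈ 0.45573, so f ≈ 11.0000 / 0.91145 ≈ 12.0686 mm.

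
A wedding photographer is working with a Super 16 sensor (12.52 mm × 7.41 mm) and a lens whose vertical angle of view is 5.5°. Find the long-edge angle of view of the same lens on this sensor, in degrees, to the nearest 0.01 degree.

9.28°

From the vertical AOV: f = 7.41 / (2·tan(2.75°)) = 7.41 / 0.09607 ≈ 77.1338 mm.
Long-edge AOV = 2·arctan(12.52 / (2 × 77.1338)) = 2·arctan(0.08116) ≈ 9.2797°.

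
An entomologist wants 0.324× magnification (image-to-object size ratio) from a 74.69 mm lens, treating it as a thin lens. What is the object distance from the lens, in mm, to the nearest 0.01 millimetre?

305.21 mm

With m = dᵢ/dₒ and 1/f = 1/dₒ + 1/dᵢ, substituting dᵢ = m·dₒ gives 1/f = (1 + 1/m)/dₒ, hence dₒ = f·(1 + 1/m).
dₒ = 74.69 × (1 + 1/0.324) = 74.69 × 4.08642 ≈ 305.215 mm.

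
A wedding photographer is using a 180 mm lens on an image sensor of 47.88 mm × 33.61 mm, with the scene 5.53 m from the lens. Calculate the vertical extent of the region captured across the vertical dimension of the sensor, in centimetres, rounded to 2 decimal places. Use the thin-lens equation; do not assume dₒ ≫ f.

dₒ: 5.53 m = 5530 mm.
Similar triangles through the lens centre give W/dₒ = h/dᵢ; with 1/f = 1/dₒ + 1/dᵢ this gives W = h·(dₒ − f)/f.
W = 33.61 mm × (5530 − 180) / 180 = 33.61 × 29.7222 ≈ 998.964 mm = 99.8964 cm.

99.90 cm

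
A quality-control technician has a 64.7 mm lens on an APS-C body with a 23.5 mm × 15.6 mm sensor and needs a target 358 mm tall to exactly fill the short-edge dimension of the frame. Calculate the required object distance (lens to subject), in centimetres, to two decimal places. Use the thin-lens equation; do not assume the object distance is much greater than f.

Magnification m = h/W = dᵢ/dₒ; combined with 1/f = 1/dₒ + 1/dᵢ this gives dₒ = f·(1 + W/h).
dₒ = 64.7 mm × (1 + 358/15.6) = 64.7 × 23.9487 ≈ 1549.482 mm = 154.948 cm.

154.95 cm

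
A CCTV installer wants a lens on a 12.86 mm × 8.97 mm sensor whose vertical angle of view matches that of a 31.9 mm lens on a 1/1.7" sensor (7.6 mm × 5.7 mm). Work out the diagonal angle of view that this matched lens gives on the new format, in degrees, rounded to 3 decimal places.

17.752°

Equal vertical AOV ⇒ f₂ = f₁ · 8.97/5.7 = 31.9 × 1.57368 ≈ 50.2005 mm.
Sensor diagonal = √(12.86² + 8.97²) = √245.8405 ≈ 15.6793 mm.
Diagonal AOV on the new format = 2·arctan(15.6793 / (2 × 50.2005)) = 2·arctan(0.15617) ≈ 17.7520°.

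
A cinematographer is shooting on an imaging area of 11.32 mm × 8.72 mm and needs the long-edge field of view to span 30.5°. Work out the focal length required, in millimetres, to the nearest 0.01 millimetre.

20.76 mm

From α = 2·arctan(w/2f) we get f = w / (2·tan(α/2)).
With w = 11.32 mm and α/2 = 15.25°, tan(α/2) ≈ 0.27263, so f ≈ 11.32 / 0.54526 ≈ 20.7606 mm.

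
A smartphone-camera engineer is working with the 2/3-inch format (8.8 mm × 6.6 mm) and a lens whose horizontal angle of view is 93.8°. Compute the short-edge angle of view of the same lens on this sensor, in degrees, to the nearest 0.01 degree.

From the horizontal AOV: f = 8.8 / (2·tan(46.9°)) = 8.8 / 2.13725 ≈ 4.1174 mm.
Short-edge AOV = 2·arctan(6.6 / (2 × 4.1174)) = 2·arctan(0.80147) ≈ 77.4221°.

77.42°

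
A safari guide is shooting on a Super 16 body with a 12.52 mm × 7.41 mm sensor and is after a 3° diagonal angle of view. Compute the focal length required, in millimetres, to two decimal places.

277.79 mm

Sensor diagonal = √(12.52² + 7.41²) = √211.6585 ≈ 14.5485 mm.
From α = 2·arctan(d/2f) we get f = d / (2·tan(α/2)).
With d = 14.5485 mm and α/2 = 1.5°, tan(α/2) ≈ 0.02619, so f ≈ 14.5485 / 0.05237 ≈ 277.7922 mm.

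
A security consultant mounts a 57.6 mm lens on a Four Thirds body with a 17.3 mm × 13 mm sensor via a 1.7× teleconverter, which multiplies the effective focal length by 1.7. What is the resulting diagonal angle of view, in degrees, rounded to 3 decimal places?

12.611°

Effective focal length f = 57.6 × 1.7 = 97.92 mm.
Sensor diagonal = √(17.3² + 13²) = √468.2900 ≈ 21.6400 mm.
α = 2·arctan(21.640 / (2 × 97.92)) = 2·arctan(0.11050) ≈ 12.6110°.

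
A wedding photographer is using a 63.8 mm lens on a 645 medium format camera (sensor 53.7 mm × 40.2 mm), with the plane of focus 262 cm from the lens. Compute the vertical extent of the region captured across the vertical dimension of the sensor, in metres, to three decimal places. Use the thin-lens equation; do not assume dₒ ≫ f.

1.611 m

dₒ: 262 cm = 2620 mm.
Similar triangles through the lens centre give W/dₒ = h/dᵢ; with 1/f = 1/dₒ + 1/dᵢ this gives W = h·(dₒ − f)/f.
W = 40.2 mm × (2620 − 63.8) / 63.8 = 40.2 × 40.0658 ≈ 1610.646 mm = 1.61065 m.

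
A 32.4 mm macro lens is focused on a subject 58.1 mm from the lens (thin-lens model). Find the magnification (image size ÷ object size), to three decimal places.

1.261×

Thin lens: 1/f = 1/dₒ + 1/dᵢ → 1/dᵢ = 1/32.4 − 1/58.1 = 0.0136525 mm⁻¹, so dᵢ ≈ 73.2467 mm.
Magnification m = dᵢ/dₒ = 73.2467/58.1 ≈ 1.26070.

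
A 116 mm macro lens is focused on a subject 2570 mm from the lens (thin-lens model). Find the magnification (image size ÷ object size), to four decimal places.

0.0473×

Thin lens: 1/f = 1/dₒ + 1/dᵢ → 1/dᵢ = 1/116 − 1/2570 = 0.0082316 mm⁻¹, so dᵢ ≈ 121.4833 mm.
Magnification m = dᵢ/dₒ = 121.4833/2570 ≈ 0.04727.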